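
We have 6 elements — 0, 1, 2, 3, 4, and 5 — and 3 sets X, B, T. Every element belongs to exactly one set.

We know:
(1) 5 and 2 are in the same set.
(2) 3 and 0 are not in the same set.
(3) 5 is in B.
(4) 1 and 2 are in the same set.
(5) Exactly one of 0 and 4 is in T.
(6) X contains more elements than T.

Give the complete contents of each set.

X = {3, 4}; B = {1, 2, 5}; T = {0}

From (3): 5 ∈ B.
(1): 2 matches 5: 2 ∉ X.
(1): 2 matches 5: 2 ∈ B.
(4): 1 matches 2: 1 ∉ X.
(4): 1 matches 2: 1 ∈ B.
Suppose 0 ∈ X: no assignment then satisfies all the clues, so 0 ∉ X.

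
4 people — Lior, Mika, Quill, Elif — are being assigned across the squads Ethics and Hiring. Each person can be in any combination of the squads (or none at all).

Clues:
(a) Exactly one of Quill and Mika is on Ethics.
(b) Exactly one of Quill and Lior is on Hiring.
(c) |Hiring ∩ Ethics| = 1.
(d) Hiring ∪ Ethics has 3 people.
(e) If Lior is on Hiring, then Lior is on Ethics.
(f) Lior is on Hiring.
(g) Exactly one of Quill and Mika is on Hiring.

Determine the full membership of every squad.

Ethics = {Lior, Quill}; Hiring = {Lior, Mika}

From (f): Lior ∈ Hiring.
(b) (exactly one): Quill ∉ Hiring.
(e): Lior ∈ Ethics.
(g) (exactly one): Mika ∈ Hiring.
Suppose Mika ∈ Ethics: no assignment then satisfies all the clues, so Mika ∉ Ethics.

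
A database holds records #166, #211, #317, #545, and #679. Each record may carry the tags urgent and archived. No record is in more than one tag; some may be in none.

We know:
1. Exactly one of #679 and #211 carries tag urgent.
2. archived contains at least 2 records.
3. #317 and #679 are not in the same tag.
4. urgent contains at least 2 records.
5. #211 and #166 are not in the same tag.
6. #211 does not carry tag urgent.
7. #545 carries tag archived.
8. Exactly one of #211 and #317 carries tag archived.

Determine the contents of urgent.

From (6): #211 ∉ urgent.
From (7): #545 ∈ archived.
(1) (exactly one): #679 ∈ urgent.
(3): #317 ∉ urgent.
(4): only 2 candidates remain for urgent, so all are in.

urgent = {#166, #679}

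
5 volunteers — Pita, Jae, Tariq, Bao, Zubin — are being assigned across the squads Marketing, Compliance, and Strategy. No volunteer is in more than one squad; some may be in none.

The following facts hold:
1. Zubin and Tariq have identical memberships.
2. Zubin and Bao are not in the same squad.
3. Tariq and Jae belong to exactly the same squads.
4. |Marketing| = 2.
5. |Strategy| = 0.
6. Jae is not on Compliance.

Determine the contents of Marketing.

Marketing = {Bao, Pita}

From (6): Jae ∉ Compliance.
(3): Tariq matches Jae: Tariq ∉ Compliance.
(5): Strategy already has 0, so the rest are out.
(1): Zubin matches Tariq: Zubin ∉ Compliance.
Suppose Pita ∉ Marketing: no assignment then satisfies all the clues, so Pita ∈ Marketing.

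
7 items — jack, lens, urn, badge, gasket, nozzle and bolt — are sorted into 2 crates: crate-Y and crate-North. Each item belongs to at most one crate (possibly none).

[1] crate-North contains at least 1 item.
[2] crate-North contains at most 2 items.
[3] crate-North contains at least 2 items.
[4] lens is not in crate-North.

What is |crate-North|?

2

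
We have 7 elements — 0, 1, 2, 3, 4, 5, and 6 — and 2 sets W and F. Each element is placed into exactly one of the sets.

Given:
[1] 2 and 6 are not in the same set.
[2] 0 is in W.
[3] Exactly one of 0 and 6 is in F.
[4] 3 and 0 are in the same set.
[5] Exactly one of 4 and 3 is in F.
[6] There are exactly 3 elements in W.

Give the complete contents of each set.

W = {0, 2, 3}; F = {1, 4, 5, 6}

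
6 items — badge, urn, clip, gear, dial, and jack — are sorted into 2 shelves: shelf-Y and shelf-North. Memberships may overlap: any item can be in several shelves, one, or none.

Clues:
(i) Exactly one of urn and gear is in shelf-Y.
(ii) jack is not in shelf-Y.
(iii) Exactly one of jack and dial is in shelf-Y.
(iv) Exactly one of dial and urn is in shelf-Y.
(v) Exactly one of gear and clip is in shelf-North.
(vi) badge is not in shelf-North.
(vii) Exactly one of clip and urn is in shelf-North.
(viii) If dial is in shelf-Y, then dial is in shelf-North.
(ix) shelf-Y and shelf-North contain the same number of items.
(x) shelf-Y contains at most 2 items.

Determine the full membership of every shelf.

shelf-Y = {dial, gear}; shelf-North = {clip, dial}

From (ii): jack ∉ shelf-Y.
From (vi): badge ∉ shelf-North.
(iii) (exactly one): dial ∈ shelf-Y.
(iv) (exactly one): urn ∉ shelf-Y.
(viii): dial ∈ shelf-North.
(i) (exactly one): gear ∈ shelf-Y.
(x): shelf-Y already has 2, so the rest are out.
Suppose urn ∈ shelf-North: no assignment then satisfies all the clues, so urn ∉ shelf-North.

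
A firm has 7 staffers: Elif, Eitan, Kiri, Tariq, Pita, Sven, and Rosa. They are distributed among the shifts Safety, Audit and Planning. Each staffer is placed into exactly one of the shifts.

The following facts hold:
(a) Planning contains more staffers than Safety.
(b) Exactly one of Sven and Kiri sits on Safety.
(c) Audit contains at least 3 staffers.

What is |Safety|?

1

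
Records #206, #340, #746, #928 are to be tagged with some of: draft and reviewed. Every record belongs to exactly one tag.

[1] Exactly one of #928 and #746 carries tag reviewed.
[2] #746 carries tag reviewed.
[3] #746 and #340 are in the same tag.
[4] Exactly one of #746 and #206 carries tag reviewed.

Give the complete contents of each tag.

From (2): #746 ∈ reviewed.
(1) (exactly one): #928 ∉ reviewed.
(3): #340 matches #746: #340 ∉ draft.
(3): #340 matches #746: #340 ∈ reviewed.
(4) (exactly one): #206 ∉ reviewed.
Only one tag left: #206 ∈ draft.
Only one tag left: #928 ∈ draft.

draft = {#206, #928}; reviewed = {#340, #746}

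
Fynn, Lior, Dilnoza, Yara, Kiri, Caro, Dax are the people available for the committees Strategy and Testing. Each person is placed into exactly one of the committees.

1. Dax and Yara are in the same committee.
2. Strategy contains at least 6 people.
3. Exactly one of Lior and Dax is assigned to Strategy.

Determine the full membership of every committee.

Strategy = {Caro, Dax, Dilnoza, Fynn, Kiri, Yara}; Testing = {Lior}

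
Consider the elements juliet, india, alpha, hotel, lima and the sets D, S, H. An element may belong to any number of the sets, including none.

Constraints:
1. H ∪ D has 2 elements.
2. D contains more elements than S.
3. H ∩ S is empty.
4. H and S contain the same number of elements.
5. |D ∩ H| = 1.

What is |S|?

1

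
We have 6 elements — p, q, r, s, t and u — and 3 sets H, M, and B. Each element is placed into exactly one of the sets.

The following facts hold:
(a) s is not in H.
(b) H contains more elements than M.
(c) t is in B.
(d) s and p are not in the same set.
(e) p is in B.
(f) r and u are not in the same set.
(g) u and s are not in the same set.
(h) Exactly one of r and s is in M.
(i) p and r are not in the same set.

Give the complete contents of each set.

From (a): s ∉ H.
From (c): t ∈ B.
From (e): p ∈ B.
(d): s ∉ B.
(i): r ∉ B.
Only one set left: s ∈ M.
(g): u ∉ M.
(h) (exactly one): r ∉ M.
Only one set left: r ∈ H.
(f): u ∉ H.
Only one set left: u ∈ B.
Suppose q ∉ H: no assignment then satisfies all the clues, so q ∈ H.

H = {q, r}; M = {s}; B = {p, t, u}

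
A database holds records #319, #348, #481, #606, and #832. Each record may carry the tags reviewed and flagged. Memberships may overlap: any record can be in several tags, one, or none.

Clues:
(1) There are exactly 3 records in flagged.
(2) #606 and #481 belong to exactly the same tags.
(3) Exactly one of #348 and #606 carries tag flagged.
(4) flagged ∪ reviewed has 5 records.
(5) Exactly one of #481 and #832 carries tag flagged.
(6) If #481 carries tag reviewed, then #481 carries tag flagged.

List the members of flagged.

flagged = {#319, #481, #606}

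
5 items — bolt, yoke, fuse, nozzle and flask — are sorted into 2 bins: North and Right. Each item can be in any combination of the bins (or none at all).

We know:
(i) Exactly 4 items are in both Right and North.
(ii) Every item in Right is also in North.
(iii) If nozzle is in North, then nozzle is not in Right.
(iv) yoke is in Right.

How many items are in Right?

4

From (iv): yoke ∈ Right.
(ii) with yoke ∈ Right: yoke ∈ North.
Suppose bolt ∉ North: no assignment then satisfies all the clues, so bolt ∈ North.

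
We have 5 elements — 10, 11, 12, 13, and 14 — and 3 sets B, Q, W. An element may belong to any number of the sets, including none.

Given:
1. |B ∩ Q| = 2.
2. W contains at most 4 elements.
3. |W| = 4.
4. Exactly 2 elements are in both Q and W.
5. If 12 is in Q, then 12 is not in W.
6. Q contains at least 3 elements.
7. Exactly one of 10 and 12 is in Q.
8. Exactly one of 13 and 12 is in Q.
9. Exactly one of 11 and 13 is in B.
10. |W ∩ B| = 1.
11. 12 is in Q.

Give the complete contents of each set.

B = {11, 12}; Q = {11, 12, 14}; W = {10, 11, 13, 14}

From (11): 12 ∈ Q.
(5): 12 ∉ W.
(7) (exactly one): 10 ∉ Q.
(8) (exactly one): 13 ∉ Q.
(3): only 4 candidates remain for W, so all are in.
(6): only 3 candidates remain for Q, so all are in.
Suppose 10 ∈ B: no assignment then satisfies all the clues, so 10 ∉ B.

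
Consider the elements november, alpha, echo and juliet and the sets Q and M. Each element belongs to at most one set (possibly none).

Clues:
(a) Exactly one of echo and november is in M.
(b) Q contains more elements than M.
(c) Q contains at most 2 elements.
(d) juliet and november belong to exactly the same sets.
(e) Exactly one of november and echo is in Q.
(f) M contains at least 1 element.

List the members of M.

M = {echo}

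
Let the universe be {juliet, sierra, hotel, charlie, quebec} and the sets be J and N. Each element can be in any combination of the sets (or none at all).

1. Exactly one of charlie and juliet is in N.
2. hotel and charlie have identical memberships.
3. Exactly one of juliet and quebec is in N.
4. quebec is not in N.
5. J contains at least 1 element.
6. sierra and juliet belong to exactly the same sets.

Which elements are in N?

From (4): quebec ∉ N.
(3) (exactly one): juliet ∈ N.
(6): sierra matches juliet: sierra ∈ N.
(1) (exactly one): charlie ∉ N.
(2): hotel matches charlie: hotel ∉ N.

N = {juliet, sierra}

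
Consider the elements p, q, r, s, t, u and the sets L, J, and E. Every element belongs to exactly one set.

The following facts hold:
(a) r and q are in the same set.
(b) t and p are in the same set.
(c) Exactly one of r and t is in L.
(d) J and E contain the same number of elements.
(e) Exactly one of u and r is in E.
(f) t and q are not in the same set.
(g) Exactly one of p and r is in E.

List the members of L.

L = {p, t}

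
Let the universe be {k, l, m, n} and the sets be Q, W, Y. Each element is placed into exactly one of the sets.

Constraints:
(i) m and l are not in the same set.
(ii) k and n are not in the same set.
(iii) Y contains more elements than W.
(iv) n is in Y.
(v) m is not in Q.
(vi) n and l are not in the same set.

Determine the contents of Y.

From (iv): n ∈ Y.
From (v): m ∉ Q.
(ii): k ∉ Y.
(vi): l ∉ Y.
Suppose m ∉ Y: no assignment then satisfies all the clues, so m ∈ Y.

Y = {m, n}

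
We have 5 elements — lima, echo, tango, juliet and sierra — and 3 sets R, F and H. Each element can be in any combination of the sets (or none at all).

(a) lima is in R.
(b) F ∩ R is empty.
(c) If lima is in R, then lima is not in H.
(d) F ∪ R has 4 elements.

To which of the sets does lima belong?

lima: R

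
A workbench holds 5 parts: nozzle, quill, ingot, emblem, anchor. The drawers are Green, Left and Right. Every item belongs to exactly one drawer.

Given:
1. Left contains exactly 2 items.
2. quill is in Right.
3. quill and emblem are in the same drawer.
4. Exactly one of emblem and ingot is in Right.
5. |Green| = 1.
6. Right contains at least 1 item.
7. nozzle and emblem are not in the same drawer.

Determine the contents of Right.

Right = {emblem, quill}

From (2): quill ∈ Right.
(3): emblem matches quill: emblem ∉ Green.
(3): emblem matches quill: emblem ∉ Left.
(3): emblem matches quill: emblem ∈ Right.
(4) (exactly one): ingot ∉ Right.
(7): nozzle ∉ Right.
Suppose anchor ∈ Right: no assignment then satisfies all the clues, so anchor ∉ Right.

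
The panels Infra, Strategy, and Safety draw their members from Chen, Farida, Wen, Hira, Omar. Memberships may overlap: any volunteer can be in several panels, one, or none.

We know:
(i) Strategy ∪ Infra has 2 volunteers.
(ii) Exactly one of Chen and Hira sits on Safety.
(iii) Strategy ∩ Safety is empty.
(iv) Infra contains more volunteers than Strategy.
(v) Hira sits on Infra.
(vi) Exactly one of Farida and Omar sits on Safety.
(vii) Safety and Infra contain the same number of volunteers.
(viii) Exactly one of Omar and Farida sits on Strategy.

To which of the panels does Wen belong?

From (v): Hira ∈ Infra.
Suppose Wen ∈ Infra: no assignment then satisfies all the clues, so Wen ∉ Infra.

Wen: none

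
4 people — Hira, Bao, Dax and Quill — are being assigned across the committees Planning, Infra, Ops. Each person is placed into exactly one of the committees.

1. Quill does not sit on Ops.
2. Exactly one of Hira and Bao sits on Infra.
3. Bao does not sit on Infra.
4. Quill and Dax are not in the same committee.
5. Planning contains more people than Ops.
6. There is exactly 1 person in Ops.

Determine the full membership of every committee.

From (1): Quill ∉ Ops.
From (3): Bao ∉ Infra.
(2) (exactly one): Hira ∈ Infra.
Suppose Bao ∉ Planning: no assignment then satisfies all the clues, so Bao ∈ Planning.

Planning = {Bao, Quill}; Infra = {Hira}; Ops = {Dax}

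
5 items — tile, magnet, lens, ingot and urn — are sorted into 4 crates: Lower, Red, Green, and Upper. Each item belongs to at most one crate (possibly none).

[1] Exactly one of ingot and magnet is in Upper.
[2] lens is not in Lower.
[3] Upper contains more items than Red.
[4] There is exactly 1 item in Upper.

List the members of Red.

Red = {}

From (2): lens ∉ Lower.
Suppose tile ∈ Red: no assignment then satisfies all the clues, so tile ∉ Red.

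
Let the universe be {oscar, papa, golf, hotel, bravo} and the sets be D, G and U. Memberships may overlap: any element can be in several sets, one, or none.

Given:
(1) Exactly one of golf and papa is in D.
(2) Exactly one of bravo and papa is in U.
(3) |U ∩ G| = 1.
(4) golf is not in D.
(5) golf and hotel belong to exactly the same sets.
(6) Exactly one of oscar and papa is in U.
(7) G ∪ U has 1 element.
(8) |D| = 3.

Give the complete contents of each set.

D = {bravo, oscar, papa}; G = {papa}; U = {papa}

From (4): golf ∉ D.
(1) (exactly one): papa ∈ D.
(5): hotel matches golf: hotel ∉ D.
(8): only 3 candidates remain for D, so all are in.
Suppose oscar ∈ G: no assignment then satisfies all the clues, so oscar ∉ G.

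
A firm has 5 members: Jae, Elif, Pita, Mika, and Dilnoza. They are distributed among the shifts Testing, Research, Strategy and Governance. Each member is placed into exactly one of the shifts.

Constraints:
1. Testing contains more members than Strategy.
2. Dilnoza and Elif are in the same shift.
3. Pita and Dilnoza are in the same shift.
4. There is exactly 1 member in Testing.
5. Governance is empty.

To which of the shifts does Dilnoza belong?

Dilnoza: Research

(5): Governance already has 0, so the rest are out.
Suppose Dilnoza ∈ Testing: no assignment then satisfies all the clues, so Dilnoza ∉ Testing.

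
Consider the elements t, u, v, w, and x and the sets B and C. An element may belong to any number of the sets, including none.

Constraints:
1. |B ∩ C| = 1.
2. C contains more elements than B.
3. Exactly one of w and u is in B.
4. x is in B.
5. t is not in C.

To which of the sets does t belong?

From (4): x ∈ B.
From (5): t ∉ C.
Suppose t ∈ B: no assignment then satisfies all the clues, so t ∉ B.

t: none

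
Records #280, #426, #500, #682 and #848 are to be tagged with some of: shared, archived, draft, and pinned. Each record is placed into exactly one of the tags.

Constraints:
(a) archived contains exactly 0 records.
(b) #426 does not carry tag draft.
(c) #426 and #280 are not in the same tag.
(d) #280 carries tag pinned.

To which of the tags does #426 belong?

#426: shared

From (b): #426 ∉ draft.
From (d): #280 ∈ pinned.
(a): archived already has 0, so the rest are out.
(c): #426 ∉ pinned.
Only one tag left: #426 ∈ shared.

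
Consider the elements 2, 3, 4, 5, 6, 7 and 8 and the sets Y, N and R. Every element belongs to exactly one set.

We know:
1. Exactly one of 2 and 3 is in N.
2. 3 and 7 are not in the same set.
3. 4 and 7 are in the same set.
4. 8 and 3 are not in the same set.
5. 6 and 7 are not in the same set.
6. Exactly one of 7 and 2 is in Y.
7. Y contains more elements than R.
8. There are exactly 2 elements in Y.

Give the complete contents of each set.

Y = {4, 7}; N = {2, 5, 6, 8}; R = {3}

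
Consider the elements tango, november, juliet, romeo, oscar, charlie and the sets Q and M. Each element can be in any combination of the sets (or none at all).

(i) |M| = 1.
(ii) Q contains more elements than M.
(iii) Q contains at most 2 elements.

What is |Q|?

2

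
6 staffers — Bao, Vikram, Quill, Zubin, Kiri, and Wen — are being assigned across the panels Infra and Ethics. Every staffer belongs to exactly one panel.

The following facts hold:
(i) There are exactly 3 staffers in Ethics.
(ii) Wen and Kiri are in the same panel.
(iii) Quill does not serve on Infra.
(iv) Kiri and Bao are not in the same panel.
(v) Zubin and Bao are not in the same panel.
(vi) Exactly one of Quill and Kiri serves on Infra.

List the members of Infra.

Infra = {Kiri, Wen, Zubin}

From (iii): Quill ∉ Infra.
(vi) (exactly one): Kiri ∈ Infra.
Only one panel left: Quill ∈ Ethics.
(ii): Wen matches Kiri: Wen ∈ Infra.
(iv): Bao ∉ Infra.
Only one panel left: Bao ∈ Ethics.
(v): Zubin ∉ Ethics.
Only one panel left: Zubin ∈ Infra.
(i): only 3 candidates remain for Ethics, so all are in.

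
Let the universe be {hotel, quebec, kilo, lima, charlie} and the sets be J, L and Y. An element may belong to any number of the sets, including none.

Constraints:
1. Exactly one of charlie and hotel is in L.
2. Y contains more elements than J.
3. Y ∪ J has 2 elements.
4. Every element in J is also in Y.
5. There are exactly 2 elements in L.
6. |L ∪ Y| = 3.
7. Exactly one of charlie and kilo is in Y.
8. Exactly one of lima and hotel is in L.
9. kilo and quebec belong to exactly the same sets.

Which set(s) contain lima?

lima: L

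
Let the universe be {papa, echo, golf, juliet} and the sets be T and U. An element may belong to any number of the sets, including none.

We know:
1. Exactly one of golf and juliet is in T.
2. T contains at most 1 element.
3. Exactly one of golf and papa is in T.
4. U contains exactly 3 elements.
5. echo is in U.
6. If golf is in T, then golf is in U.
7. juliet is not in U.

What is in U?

U = {echo, golf, papa}

From (5): echo ∈ U.
From (7): juliet ∉ U.
(4): only 3 candidates remain for U, so all are in.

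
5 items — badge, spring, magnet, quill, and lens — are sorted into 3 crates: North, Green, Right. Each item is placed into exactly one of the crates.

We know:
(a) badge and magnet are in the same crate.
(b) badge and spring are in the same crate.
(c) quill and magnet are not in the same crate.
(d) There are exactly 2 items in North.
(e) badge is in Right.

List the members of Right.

Right = {badge, magnet, spring}

From (e): badge ∈ Right.
(a): magnet matches badge: magnet ∉ North.
(a): magnet matches badge: magnet ∉ Green.
(a): magnet matches badge: magnet ∈ Right.
(b): spring matches badge: spring ∉ North.
(b): spring matches badge: spring ∉ Green.
(b): spring matches badge: spring ∈ Right.
(c): quill ∉ Right.
(d): only 2 candidates remain for North, so all are in.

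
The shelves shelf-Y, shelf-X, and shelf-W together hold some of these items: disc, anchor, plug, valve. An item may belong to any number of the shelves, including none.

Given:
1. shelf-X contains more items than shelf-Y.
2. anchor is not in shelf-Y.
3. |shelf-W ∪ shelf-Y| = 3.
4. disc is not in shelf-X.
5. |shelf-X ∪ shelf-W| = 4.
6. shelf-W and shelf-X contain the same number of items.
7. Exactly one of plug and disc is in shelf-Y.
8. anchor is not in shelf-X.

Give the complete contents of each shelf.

From (2): anchor ∉ shelf-Y.
From (4): disc ∉ shelf-X.
From (8): anchor ∉ shelf-X.
Suppose disc ∈ shelf-Y: no assignment then satisfies all the clues, so disc ∉ shelf-Y.

shelf-Y = {plug}; shelf-X = {plug, valve}; shelf-W = {anchor, disc}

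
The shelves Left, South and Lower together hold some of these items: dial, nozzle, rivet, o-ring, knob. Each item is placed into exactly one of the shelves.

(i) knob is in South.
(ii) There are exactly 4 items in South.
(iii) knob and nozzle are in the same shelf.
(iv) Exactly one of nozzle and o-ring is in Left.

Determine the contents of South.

From (i): knob ∈ South.
(iii): nozzle matches knob: nozzle ∉ Left.
(iii): nozzle matches knob: nozzle ∈ South.
(iv) (exactly one): o-ring ∈ Left.
(ii): only 4 candidates remain for South, so all are in.

South = {dial, knob, nozzle, rivet}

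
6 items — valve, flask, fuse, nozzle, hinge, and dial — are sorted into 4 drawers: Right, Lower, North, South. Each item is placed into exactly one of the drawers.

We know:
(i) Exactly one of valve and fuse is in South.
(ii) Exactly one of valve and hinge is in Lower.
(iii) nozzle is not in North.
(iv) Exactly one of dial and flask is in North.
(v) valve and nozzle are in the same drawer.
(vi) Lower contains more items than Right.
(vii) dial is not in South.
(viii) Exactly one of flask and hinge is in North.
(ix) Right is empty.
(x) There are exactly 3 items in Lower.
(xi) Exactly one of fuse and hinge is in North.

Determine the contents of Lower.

Lower = {flask, nozzle, valve}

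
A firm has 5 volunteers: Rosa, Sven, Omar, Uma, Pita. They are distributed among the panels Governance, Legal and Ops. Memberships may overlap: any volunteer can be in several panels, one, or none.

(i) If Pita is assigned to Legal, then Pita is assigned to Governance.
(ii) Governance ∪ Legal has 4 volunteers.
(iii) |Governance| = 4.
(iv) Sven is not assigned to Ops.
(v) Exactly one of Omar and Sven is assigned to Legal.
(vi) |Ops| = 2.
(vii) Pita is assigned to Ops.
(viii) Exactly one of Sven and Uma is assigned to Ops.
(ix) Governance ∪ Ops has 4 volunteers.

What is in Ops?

From (iv): Sven ∉ Ops.
From (vii): Pita ∈ Ops.
(viii) (exactly one): Uma ∈ Ops.
(vi): Ops already has 2, so the rest are out.

Ops = {Pita, Uma}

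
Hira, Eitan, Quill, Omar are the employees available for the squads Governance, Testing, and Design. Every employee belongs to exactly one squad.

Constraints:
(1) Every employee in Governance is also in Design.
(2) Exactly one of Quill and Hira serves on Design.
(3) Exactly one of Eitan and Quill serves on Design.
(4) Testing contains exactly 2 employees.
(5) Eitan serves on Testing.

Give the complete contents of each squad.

Governance = {}; Testing = {Eitan, Hira}; Design = {Omar, Quill}

From (5): Eitan ∈ Testing.
(3) (exactly one): Quill ∈ Design.
(2) (exactly one): Hira ∉ Design.
(1) contrapositive: Hira ∉ Governance.
Only one squad left: Hira ∈ Testing.
(4): Testing already has 2, so the rest are out.
Suppose Omar ∈ Governance: no assignment then satisfies all the clues, so Omar ∉ Governance.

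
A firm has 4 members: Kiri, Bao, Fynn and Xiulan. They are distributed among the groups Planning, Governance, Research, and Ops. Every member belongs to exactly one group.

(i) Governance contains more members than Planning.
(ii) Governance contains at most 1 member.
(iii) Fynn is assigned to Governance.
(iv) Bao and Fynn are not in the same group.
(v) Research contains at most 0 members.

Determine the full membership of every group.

Planning = {}; Governance = {Fynn}; Research = {}; Ops = {Bao, Kiri, Xiulan}

From (iii): Fynn ∈ Governance.
(ii): Governance already has 1, so the rest are out.
(v): Research already has 0, so the rest are out.
Suppose Kiri ∈ Planning: no assignment then satisfies all the clues, so Kiri ∉ Planning.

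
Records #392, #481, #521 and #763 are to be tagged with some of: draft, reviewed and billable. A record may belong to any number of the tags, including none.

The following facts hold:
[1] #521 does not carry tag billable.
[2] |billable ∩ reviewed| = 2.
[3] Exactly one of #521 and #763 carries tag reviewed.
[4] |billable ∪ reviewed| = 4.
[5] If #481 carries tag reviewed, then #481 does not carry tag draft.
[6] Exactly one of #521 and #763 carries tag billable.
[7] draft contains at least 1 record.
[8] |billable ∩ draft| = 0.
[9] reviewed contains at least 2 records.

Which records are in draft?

draft = {#521}

From (1): #521 ∉ billable.
(6) (exactly one): #763 ∈ billable.
Suppose #392 ∈ draft: no assignment then satisfies all the clues, so #392 ∉ draft.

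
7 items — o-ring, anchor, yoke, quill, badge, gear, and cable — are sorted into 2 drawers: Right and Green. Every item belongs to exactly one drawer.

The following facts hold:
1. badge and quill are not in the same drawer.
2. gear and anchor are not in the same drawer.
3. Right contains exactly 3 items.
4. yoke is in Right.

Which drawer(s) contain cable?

From (4): yoke ∈ Right.
Suppose cable ∈ Right: no assignment then satisfies all the clues, so cable ∉ Right.

cable: Green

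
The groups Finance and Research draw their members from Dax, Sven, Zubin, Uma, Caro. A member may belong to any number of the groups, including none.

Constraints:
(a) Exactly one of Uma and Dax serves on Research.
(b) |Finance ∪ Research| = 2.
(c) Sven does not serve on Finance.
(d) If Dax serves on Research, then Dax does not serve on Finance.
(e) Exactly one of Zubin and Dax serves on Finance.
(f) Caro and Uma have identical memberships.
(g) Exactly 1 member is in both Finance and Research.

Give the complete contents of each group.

Finance = {Zubin}; Research = {Dax, Zubin}

From (c): Sven ∉ Finance.
Suppose Dax ∈ Finance: no assignment then satisfies all the clues, so Dax ∉ Finance.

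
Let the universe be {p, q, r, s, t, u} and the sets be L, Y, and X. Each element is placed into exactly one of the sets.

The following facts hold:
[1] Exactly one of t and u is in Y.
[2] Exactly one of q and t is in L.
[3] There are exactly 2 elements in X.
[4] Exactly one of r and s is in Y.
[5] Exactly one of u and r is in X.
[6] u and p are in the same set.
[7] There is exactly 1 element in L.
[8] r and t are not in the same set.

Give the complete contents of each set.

L = {t}; Y = {p, s, u}; X = {q, r}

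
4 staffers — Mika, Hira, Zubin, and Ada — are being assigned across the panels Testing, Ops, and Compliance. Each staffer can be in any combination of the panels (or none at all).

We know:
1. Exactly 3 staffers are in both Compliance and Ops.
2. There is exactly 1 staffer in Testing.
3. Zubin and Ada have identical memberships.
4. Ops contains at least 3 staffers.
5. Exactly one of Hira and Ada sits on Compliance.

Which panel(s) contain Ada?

Ada: Compliance, Ops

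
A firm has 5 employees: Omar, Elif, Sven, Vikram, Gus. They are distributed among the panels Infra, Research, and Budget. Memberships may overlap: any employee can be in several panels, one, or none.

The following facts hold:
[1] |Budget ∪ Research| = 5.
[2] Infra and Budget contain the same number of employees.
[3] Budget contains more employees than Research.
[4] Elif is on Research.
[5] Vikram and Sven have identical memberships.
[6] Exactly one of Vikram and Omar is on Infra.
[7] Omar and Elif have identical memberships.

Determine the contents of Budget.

Budget = {Gus, Sven, Vikram}

From (4): Elif ∈ Research.
(7): Omar matches Elif: Omar ∈ Research.
Suppose Omar ∈ Budget: no assignment then satisfies all the clues, so Omar ∉ Budget.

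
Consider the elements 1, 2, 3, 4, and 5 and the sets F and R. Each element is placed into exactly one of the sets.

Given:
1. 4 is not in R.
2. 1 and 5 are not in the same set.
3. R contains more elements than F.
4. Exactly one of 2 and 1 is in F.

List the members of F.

F = {1, 4}

From (1): 4 ∉ R.
Only one set left: 4 ∈ F.
Suppose 1 ∉ F: no assignment then satisfies all the clues, so 1 ∈ F.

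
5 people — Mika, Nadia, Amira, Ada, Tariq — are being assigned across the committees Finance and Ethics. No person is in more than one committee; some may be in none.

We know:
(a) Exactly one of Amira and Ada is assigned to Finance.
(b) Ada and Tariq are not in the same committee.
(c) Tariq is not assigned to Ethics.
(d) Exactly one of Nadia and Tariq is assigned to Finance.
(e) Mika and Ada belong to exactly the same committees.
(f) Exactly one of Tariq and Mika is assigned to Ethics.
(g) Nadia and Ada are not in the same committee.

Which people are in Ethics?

From (c): Tariq ∉ Ethics.
(f) (exactly one): Mika ∈ Ethics.
(e): Ada matches Mika: Ada ∉ Finance.
(e): Ada matches Mika: Ada ∈ Ethics.
(g): Nadia ∉ Ethics.
(a) (exactly one): Amira ∈ Finance.

Ethics = {Ada, Mika}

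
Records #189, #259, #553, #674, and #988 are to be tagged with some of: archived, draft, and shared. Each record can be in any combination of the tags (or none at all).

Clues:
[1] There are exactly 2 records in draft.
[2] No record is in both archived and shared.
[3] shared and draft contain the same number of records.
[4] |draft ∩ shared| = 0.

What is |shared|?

2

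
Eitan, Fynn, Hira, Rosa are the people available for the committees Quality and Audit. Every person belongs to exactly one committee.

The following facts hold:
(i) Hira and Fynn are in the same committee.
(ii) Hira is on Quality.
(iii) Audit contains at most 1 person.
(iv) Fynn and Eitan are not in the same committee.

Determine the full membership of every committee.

From (ii): Hira ∈ Quality.
(i): Fynn matches Hira: Fynn ∈ Quality.
(iv): Eitan ∉ Quality.
Only one committee left: Eitan ∈ Audit.
(iii): Audit already has 1, so the rest are out.
Only one committee left: Rosa ∈ Quality.

Quality = {Fynn, Hira, Rosa}; Audit = {Eitan}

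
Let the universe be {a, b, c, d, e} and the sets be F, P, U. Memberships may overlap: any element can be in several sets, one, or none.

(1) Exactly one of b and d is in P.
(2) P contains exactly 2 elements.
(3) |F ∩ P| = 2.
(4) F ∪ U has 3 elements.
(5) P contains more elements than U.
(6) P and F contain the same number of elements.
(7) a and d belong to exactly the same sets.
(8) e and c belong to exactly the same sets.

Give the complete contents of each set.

F = {a, d}; P = {a, d}; U = {b}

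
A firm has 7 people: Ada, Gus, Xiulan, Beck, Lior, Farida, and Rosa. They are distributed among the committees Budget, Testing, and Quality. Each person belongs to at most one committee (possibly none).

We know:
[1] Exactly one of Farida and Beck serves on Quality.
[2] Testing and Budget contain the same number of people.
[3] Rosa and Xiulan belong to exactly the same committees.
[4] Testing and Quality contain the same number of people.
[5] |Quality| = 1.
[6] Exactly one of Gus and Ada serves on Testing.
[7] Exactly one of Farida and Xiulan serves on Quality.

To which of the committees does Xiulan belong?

Xiulan: none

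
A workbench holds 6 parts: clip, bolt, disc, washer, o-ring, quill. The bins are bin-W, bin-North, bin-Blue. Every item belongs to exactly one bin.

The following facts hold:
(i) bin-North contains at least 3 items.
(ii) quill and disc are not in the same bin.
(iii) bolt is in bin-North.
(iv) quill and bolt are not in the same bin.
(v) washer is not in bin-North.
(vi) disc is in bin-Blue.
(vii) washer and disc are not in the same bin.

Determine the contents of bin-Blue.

From (iii): bolt ∈ bin-North.
From (v): washer ∉ bin-North.
From (vi): disc ∈ bin-Blue.
(ii): quill ∉ bin-Blue.
(iv): quill ∉ bin-North.
(vii): washer ∉ bin-Blue.
Only one bin left: washer ∈ bin-W.
Only one bin left: quill ∈ bin-W.
(i): only 3 candidates remain for bin-North, so all are in.

bin-Blue = {disc}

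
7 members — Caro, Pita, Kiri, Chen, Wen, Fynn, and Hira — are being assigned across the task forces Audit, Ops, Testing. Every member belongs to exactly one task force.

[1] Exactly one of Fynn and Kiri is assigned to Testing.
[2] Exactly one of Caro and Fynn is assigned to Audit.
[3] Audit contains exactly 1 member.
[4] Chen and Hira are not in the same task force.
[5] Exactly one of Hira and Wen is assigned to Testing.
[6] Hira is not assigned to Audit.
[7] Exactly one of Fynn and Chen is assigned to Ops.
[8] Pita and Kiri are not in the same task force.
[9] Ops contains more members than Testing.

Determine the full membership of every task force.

Audit = {Fynn}; Ops = {Caro, Chen, Pita, Wen}; Testing = {Hira, Kiri}

From (6): Hira ∉ Audit.
Suppose Caro ∈ Audit: no assignment then satisfies all the clues, so Caro ∉ Audit.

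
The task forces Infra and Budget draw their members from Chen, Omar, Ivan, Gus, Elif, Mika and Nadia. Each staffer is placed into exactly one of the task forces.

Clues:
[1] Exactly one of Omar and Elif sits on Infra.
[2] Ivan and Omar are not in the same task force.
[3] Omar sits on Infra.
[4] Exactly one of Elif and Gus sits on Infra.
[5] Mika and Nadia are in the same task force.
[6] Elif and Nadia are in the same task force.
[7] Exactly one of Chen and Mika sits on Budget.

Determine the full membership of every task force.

Infra = {Chen, Gus, Omar}; Budget = {Elif, Ivan, Mika, Nadia}

From (3): Omar ∈ Infra.
(1) (exactly one): Elif ∉ Infra.
(2): Ivan ∉ Infra.
(4) (exactly one): Gus ∈ Infra.
(6): Nadia matches Elif: Nadia ∉ Infra.
Only one task force left: Ivan ∈ Budget.
Only one task force left: Elif ∈ Budget.
Only one task force left: Nadia ∈ Budget.
(5): Mika matches Nadia: Mika ∉ Infra.
(5): Mika matches Nadia: Mika ∈ Budget.
(7) (exactly one): Chen ∉ Budget.
Only one task force left: Chen ∈ Infra.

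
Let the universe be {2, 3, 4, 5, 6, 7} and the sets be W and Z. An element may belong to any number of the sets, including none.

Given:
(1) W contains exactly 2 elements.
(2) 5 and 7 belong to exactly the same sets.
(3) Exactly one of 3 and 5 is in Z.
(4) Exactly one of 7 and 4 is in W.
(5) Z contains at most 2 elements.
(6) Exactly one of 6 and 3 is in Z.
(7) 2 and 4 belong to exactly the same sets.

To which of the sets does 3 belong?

3: Z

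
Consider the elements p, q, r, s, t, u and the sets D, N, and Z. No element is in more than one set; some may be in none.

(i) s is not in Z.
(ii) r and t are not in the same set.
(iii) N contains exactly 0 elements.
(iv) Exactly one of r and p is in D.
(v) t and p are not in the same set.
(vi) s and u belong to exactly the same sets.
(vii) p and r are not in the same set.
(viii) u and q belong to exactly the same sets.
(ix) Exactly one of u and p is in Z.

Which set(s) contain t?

t: none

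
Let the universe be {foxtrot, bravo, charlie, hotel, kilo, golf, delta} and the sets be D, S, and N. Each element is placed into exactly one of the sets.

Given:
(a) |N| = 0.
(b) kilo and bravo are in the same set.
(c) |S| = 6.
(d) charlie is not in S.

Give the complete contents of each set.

From (d): charlie ∉ S.
(a): N already has 0, so the rest are out.
(c): only 6 candidates remain for S, so all are in.
Only one set left: charlie ∈ D.

D = {charlie}; S = {bravo, delta, foxtrot, golf, hotel, kilo}; N = {}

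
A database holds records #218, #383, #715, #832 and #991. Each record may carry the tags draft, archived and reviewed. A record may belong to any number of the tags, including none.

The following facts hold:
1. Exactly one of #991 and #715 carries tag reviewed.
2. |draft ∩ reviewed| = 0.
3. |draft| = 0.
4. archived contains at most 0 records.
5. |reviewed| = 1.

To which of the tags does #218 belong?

#218: none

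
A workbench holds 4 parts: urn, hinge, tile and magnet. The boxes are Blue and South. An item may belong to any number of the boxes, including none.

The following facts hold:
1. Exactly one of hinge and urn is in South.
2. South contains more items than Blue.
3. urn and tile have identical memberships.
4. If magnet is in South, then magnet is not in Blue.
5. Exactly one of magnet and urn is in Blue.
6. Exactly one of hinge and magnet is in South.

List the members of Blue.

Blue = {tile, urn}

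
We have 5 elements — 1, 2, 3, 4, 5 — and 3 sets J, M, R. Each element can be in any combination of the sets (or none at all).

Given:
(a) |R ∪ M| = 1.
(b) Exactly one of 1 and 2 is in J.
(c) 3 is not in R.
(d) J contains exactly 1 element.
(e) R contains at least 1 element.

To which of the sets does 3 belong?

3: none

From (c): 3 ∉ R.
Suppose 3 ∈ J: no assignment then satisfies all the clues, so 3 ∉ J.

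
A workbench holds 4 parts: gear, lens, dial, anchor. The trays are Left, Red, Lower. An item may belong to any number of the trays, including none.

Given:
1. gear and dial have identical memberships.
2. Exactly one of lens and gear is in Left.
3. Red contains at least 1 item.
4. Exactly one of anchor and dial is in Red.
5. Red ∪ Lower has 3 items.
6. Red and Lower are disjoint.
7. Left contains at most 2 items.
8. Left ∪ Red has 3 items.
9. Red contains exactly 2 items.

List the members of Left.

Left = {lens}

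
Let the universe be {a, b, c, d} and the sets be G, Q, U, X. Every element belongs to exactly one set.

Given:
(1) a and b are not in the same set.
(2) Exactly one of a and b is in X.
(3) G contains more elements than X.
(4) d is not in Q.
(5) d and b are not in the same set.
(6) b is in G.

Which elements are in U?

U = {d}

From (4): d ∉ Q.
From (6): b ∈ G.
(1): a ∉ G.
(2) (exactly one): a ∈ X.
(5): d ∉ G.
Suppose c ∈ U: no assignment then satisfies all the clues, so c ∉ U.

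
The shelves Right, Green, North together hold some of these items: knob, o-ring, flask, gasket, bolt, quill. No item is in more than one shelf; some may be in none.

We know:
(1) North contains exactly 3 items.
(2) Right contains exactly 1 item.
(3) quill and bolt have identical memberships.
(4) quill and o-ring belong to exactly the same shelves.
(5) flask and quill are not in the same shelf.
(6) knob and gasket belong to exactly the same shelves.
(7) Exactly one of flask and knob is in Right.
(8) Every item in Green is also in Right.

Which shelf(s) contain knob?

knob: none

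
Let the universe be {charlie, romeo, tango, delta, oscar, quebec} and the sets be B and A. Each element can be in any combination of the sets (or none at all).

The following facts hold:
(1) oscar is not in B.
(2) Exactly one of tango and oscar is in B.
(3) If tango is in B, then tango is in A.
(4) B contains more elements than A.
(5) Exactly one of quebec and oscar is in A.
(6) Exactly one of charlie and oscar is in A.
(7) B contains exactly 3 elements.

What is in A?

A = {oscar, tango}

From (1): oscar ∉ B.
(2) (exactly one): tango ∈ B.
(3): tango ∈ A.
Suppose charlie ∈ A: no assignment then satisfies all the clues, so charlie ∉ A.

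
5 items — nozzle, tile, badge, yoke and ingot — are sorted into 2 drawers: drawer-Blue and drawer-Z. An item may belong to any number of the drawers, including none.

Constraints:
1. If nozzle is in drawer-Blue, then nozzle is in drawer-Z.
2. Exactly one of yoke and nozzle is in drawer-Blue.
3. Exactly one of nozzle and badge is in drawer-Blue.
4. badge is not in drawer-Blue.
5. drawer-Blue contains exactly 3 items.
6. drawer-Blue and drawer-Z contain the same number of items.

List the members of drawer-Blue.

drawer-Blue = {ingot, nozzle, tile}

From (4): badge ∉ drawer-Blue.
(3) (exactly one): nozzle ∈ drawer-Blue.
(1): nozzle ∈ drawer-Z.
(2) (exactly one): yoke ∉ drawer-Blue.
(5): only 3 candidates remain for drawer-Blue, so all are in.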